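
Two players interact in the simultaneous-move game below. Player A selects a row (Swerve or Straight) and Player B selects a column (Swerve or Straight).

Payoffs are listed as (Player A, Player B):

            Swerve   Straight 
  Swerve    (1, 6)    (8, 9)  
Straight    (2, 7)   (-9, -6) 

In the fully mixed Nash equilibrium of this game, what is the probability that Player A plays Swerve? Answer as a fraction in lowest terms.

13/16

Let r be the probability that Player A plays Swerve. In a completely mixed equilibrium, Player B must be indifferent between Swerve and Straight.
Player B's expected payoff from Swerve is 6r + 7(1−r); from Straight it is 9r − 6(1−r).
Setting these equal: −r + 7 = 15r − 6, so r = 13/16.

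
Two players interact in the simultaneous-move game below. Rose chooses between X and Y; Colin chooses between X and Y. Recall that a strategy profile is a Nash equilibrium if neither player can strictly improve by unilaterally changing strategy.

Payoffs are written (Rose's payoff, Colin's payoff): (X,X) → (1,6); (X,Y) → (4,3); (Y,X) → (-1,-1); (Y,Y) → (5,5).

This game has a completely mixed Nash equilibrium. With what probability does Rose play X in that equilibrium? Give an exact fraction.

2/3

Let p be the probability that Rose plays X. In a completely mixed equilibrium, Colin must be indifferent between X and Y.
Colin's expected payoff from X is 6p − (1−p); from Y it is 3p + 5(1−p).
Setting these equal: 7p − 1 = −2p + 5, so p = 2/3.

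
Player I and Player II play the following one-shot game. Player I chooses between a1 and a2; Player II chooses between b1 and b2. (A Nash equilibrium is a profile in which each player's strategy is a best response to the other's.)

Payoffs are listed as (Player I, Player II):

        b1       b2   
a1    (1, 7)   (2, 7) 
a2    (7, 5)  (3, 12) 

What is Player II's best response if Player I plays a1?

either — both b1 and b2 are best responses

Against a1, Player II earns 7 from b1 and 7 from b2.
So either strategy is a best response.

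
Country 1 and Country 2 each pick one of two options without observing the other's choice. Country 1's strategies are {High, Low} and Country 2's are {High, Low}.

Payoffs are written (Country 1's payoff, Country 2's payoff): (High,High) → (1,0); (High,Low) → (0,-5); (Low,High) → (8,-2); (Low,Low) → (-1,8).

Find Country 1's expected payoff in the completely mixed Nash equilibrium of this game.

1/8

First find y, the probability Country 2 plays High, from Country 1's indifference between High and Low: y = 8y − (1−y), giving y = 1/8.
Since Country 1 is indifferent in equilibrium, Country 1's expected payoff equals the payoff from either row against (1/8, 7/8). Using High: (1/8) = 1/8.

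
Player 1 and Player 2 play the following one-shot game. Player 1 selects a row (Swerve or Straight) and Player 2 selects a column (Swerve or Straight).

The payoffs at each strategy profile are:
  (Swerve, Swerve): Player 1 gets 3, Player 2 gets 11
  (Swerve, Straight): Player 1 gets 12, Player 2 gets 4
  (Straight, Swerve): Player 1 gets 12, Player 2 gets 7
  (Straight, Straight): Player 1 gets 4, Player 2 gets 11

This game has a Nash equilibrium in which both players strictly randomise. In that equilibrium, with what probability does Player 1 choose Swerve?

Let p be the probability that Player 1 plays Swerve. In a completely mixed equilibrium, Player 2 must be indifferent between Swerve and Straight.
Player 2's expected payoff from Swerve is 11p + 7(1−p); from Straight it is 4p + 11(1−p).
Setting these equal: 4p + 7 = −7p + 11, so p = 4/11.

4/11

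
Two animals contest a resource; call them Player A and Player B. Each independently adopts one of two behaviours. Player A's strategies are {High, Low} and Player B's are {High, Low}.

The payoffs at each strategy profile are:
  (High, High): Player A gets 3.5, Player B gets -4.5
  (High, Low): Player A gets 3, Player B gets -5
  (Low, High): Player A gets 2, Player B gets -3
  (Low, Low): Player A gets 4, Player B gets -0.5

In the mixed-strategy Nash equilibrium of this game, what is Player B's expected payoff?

-17/4

First find x, the probability Player A plays High, from Player B's indifference between High and Low: −4.5x − 3(1−x) = −5x − 0.5(1−x), giving x = 5/6.
Since Player B is indifferent in equilibrium, Player B's expected payoff equals the payoff from either column against (5/6, 1/6). Using High: −4.5(5/6) − 3(1/6) = -17/4.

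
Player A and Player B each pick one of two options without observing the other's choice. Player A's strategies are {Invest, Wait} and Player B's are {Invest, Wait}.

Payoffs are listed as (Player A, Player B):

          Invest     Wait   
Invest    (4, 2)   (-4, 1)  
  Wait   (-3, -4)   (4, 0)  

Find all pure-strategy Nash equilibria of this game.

(Invest, Invest): Player A gets 4 ≥ -3 from Wait, and Player B gets 2 ≥ 1 from Wait — Nash equilibrium.
(Invest, Wait): Player A prefers Wait (4 > -4); Player B prefers Invest (2 > 1) — not an equilibrium.
(Wait, Invest): Player A prefers Invest (4 > -3); Player B prefers Wait (0 > -4) — not an equilibrium.
(Wait, Wait): Player A gets 4 ≥ -4 from Invest, and Player B gets 0 ≥ -4 from Invest — Nash equilibrium.

(Invest, Invest) and (Wait, Wait)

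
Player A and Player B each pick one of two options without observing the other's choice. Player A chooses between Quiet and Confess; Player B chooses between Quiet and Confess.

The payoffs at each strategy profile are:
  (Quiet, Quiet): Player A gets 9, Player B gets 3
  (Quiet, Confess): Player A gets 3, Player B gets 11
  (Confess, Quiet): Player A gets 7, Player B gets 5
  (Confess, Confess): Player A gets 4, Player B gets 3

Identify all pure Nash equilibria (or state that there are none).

none

(Quiet, Quiet): Player B prefers Confess (11 > 3) — not an equilibrium.
(Quiet, Confess): Player A prefers Confess (4 > 3) — not an equilibrium.
(Confess, Quiet): Player A prefers Quiet (9 > 7) — not an equilibrium.
(Confess, Confess): Player B prefers Quiet (5 > 3) — not an equilibrium.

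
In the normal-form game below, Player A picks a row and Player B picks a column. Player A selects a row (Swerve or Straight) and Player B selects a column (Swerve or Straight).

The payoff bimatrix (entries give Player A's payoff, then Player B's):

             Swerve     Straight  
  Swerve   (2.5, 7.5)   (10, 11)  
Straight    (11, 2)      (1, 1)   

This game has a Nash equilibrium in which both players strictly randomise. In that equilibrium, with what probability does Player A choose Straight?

Let r be the probability that Player A plays Swerve. In a completely mixed equilibrium, Player B must be indifferent between Swerve and Straight.
Player B's expected payoff from Swerve is 7.5r + 2(1−r); from Straight it is 11r + (1−r).
Setting these equal: 5.5r + 2 = 10r + 1, so r = 2/9.
Therefore Player A plays Straight with probability 1 − 2/9 = 7/9.

7/9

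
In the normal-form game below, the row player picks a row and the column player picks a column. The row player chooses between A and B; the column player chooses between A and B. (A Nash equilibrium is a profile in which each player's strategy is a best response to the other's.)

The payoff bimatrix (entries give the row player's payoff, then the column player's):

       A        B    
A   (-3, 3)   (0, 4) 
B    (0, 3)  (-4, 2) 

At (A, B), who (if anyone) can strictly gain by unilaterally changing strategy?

The row player at (A, B) earns 0; deviating to B yields -4 — not better.
The column player earns 4; deviating to A yields 3 — not better.
Neither player can strictly improve; the profile is a Nash equilibrium.

Neither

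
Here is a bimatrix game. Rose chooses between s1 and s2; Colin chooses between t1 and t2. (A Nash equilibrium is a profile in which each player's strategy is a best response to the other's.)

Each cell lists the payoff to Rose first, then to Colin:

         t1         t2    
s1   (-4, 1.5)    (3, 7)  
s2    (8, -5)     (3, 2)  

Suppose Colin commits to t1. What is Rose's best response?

Against t1, Rose earns -4 from s1 and 8 from s2.
So s2 is the best response.

s2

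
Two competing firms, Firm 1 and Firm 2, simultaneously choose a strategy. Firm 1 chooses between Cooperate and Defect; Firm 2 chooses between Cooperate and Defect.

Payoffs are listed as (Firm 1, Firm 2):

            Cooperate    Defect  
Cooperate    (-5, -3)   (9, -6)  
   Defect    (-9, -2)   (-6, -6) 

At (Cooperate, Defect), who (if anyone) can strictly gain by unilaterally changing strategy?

Firm 1 at (Cooperate, Defect) earns 9; deviating to Defect yields -6 — not better.
Firm 2 earns -6; deviating to Cooperate yields -3 — a strict improvement.
Only Firm 2 has a strictly profitable deviation.

Firm 2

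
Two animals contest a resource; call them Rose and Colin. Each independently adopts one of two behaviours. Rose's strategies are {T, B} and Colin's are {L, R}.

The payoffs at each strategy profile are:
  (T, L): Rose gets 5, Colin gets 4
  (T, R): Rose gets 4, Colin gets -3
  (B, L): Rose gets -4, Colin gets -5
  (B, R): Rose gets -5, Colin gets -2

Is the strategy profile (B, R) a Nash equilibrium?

No

At (B, R), Rose earns -5; switching to T would give 4, so Rose would deviate.
Colin earns -2; switching to L would give -5, so Colin has no profitable deviation.
Since at least one player can profitably deviate, this is not a Nash equilibrium.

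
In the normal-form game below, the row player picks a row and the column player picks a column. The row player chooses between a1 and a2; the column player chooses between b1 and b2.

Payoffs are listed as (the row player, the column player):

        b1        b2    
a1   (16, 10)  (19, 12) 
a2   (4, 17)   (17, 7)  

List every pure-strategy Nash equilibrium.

(a1, b2)

(a1, b1): the column player prefers b2 (12 > 10) — not an equilibrium.
(a1, b2): the row player gets 19 ≥ 17 from a2, and the column player gets 12 ≥ 10 from b1 — Nash equilibrium.
(a2, b1): the row player prefers a1 (16 > 4) — not an equilibrium.
(a2, b2): the row player prefers a1 (19 > 17); the column player prefers b1 (17 > 7) — not an equilibrium.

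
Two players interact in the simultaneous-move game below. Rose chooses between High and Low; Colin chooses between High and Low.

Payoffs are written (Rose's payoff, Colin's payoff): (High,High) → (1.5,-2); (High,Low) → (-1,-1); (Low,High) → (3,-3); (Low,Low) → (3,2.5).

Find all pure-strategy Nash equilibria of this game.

(Low, Low)

(High, High): Rose prefers Low (3 > 1.5); Colin prefers Low (-1 > -2) — not an equilibrium.
(High, Low): Rose prefers Low (3 > -1) — not an equilibrium.
(Low, High): Colin prefers Low (2.5 > -3) — not an equilibrium.
(Low, Low): Rose gets 3 ≥ -1 from High, and Colin gets 2.5 ≥ -3 from High — Nash equilibrium.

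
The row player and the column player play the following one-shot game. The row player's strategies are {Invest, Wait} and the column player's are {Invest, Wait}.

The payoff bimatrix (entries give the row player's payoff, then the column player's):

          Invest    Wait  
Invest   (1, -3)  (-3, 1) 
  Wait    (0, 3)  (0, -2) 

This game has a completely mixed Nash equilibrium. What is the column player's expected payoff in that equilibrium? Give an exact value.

First find x, the probability the row player plays Invest, from the column player's indifference between Invest and Wait: −3x + 3(1−x) = x − 2(1−x), giving x = 5/9.
Since the column player is indifferent in equilibrium, the column player's expected payoff equals the payoff from either column against (5/9, 4/9). Using Invest: −3(5/9) + 3(4/9) = -1/3.

-1/3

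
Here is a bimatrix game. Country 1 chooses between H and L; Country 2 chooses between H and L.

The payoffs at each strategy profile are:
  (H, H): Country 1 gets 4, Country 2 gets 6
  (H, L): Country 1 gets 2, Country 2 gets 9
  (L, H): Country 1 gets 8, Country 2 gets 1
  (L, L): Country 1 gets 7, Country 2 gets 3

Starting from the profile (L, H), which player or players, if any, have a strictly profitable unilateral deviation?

Country 2

Country 1 at (L, H) earns 8; deviating to H yields 4 — not better.
Country 2 earns 1; deviating to L yields 3 — a strict improvement.
Only Country 2 has a strictly profitable deviation.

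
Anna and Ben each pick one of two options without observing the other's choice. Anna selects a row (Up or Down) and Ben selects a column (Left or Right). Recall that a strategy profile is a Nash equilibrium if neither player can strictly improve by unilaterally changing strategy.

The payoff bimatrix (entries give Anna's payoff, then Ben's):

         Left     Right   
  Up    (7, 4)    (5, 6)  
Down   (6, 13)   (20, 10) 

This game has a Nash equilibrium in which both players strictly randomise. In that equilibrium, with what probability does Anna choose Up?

3/5

Let x be the probability that Anna plays Up. In a completely mixed equilibrium, Ben must be indifferent between Left and Right.
Ben's expected payoff from Left is 4x + 13(1−x); from Right it is 6x + 10(1−x).
Setting these equal: −9x + 13 = −4x + 10, so x = 3/5.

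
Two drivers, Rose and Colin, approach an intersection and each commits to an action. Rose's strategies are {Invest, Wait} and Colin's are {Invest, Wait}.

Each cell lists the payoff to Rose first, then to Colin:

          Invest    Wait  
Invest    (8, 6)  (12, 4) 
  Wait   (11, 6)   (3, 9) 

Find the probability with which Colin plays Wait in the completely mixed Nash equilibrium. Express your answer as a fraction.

1/4

Let y be the probability that Colin plays Invest. In a completely mixed equilibrium, Rose must be indifferent between Invest and Wait.
Rose's expected payoff from Invest is 8y + 12(1−y); from Wait it is 11y + 3(1−y).
Setting these equal: −4y + 12 = 8y + 3, so y = 3/4.
Therefore Colin plays Wait with probability 1 − 3/4 = 1/4.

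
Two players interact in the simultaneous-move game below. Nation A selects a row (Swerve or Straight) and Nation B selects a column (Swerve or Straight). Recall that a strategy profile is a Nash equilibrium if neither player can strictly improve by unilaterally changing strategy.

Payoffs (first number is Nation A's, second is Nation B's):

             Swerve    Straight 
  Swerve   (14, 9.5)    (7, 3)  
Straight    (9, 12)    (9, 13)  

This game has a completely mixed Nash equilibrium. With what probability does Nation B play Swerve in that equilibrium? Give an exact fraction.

2/7

Let q be the probability that Nation B plays Swerve. In a completely mixed equilibrium, Nation A must be indifferent between Swerve and Straight.
Nation A's expected payoff from Swerve is 14q + 7(1−q); from Straight it is 9q + 9(1−q).
Setting these equal: 7q + 7 = 9, so q = 2/7.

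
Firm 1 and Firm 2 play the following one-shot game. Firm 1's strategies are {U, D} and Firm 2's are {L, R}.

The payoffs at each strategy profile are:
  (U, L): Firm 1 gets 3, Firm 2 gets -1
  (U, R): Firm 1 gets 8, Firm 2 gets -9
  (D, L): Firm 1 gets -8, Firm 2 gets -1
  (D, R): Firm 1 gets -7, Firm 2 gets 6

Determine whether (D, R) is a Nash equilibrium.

At (D, R), Firm 1 earns -7; switching to U would give 8, so Firm 1 would deviate.
Firm 2 earns 6; switching to L would give -1, so Firm 2 has no profitable deviation.
Since at least one player can profitably deviate, this is not a Nash equilibrium.

No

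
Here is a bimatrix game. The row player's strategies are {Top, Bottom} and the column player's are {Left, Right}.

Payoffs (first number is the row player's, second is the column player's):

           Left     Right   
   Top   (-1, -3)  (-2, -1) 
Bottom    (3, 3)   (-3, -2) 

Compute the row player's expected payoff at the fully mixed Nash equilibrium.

First find y, the probability the column player plays Left, from the row player's indifference between Top and Bottom: −y − 2(1−y) = 3y − 3(1−y), giving y = 1/5.
Since the row player is indifferent in equilibrium, the row player's expected payoff equals the payoff from either row against (1/5, 4/5). Using Top: −(1/5) − 2(4/5) = -9/5.

-9/5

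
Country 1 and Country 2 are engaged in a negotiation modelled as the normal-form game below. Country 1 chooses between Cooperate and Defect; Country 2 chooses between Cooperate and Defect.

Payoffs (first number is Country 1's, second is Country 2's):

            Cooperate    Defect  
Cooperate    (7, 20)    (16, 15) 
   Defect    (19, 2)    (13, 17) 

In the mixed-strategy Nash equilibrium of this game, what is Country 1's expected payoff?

First find y, the probability Country 2 plays Cooperate, from Country 1's indifference between Cooperate and Defect: 7y + 16(1−y) = 19y + 13(1−y), giving y = 1/5.
Since Country 1 is indifferent in equilibrium, Country 1's expected payoff equals the payoff from either row against (1/5, 4/5). Using Cooperate: 7(1/5) + 16(4/5) = 71/5.

71/5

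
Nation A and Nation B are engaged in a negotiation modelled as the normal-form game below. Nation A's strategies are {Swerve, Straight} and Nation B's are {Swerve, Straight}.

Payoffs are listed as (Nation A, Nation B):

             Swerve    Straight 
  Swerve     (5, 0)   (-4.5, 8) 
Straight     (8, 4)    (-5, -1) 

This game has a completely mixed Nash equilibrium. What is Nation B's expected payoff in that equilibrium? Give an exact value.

32/13

First find p, the probability Nation A plays Swerve, from Nation B's indifference between Swerve and Straight: 4(1−p) = 8p − (1−p), giving p = 5/13.
Since Nation B is indifferent in equilibrium, Nation B's expected payoff equals the payoff from either column against (5/13, 8/13). Using Swerve: 4(8/13) = 32/13.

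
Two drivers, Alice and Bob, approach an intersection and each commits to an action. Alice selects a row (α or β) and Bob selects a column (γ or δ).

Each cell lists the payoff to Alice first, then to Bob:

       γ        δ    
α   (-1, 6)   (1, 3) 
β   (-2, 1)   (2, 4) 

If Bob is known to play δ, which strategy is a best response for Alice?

β

Against δ, Alice earns 1 from α and 2 from β.
So β is the best response.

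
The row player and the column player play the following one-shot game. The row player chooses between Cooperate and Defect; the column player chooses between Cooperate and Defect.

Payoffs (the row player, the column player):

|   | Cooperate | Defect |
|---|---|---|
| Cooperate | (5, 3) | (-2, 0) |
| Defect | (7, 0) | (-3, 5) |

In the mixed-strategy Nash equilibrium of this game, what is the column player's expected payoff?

15/8

First find p, the probability the row player plays Cooperate, from the column player's indifference between Cooperate and Defect: 3p = 5(1−p), giving p = 5/8.
Since the column player is indifferent in equilibrium, the column player's expected payoff equals the payoff from either column against (5/8, 3/8). Using Cooperate: 3(5/8) = 15/8.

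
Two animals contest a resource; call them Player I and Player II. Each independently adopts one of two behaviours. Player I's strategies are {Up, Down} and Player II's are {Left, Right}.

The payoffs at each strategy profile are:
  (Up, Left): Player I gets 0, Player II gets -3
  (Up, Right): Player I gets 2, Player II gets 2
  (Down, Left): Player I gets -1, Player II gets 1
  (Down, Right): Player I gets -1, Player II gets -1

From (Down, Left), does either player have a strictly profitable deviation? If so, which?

Player I at (Down, Left) earns -1; deviating to Up yields 0 — a strict improvement.
Player II earns 1; deviating to Right yields -1 — not better.
Only Player I has a strictly profitable deviation.

Player I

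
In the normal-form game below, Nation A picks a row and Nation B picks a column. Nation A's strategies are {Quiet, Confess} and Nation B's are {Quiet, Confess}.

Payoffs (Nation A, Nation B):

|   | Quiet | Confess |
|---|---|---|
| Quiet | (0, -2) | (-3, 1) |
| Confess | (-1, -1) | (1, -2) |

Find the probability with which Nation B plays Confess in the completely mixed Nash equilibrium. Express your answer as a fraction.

Let q be the probability that Nation B plays Quiet. In a completely mixed equilibrium, Nation A must be indifferent between Quiet and Confess.
Nation A's expected payoff from Quiet is −3(1−q); from Confess it is −q + (1−q).
Setting these equal: 3q − 3 = −2q + 1, so q = 4/5.
Therefore Nation B plays Confess with probability 1 − 4/5 = 1/5.

1/5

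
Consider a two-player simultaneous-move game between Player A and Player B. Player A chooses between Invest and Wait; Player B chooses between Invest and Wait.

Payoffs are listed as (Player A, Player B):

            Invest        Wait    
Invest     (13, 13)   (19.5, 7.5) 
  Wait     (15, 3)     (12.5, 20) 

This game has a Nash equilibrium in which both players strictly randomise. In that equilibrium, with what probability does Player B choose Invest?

7/9

Let c be the probability that Player B plays Invest. In a completely mixed equilibrium, Player A must be indifferent between Invest and Wait.
Player A's expected payoff from Invest is 13c + 19.5(1−c); from Wait it is 15c + 12.5(1−c).
Setting these equal: −6.5c + 19.5 = 2.5c + 12.5, so c = 7/9.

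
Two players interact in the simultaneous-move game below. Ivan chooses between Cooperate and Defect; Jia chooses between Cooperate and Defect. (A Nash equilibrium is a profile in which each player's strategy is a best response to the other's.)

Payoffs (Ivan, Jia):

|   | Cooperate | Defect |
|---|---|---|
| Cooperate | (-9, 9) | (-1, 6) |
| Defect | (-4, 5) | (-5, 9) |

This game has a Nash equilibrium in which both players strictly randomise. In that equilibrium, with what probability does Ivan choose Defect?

3/7

Let p be the probability that Ivan plays Cooperate. In a completely mixed equilibrium, Jia must be indifferent between Cooperate and Defect.
Jia's expected payoff from Cooperate is 9p + 5(1−p); from Defect it is 6p + 9(1−p).
Setting these equal: 4p + 5 = −3p + 9, so p = 4/7.
Therefore Ivan plays Defect with probability 1 − 4/7 = 3/7.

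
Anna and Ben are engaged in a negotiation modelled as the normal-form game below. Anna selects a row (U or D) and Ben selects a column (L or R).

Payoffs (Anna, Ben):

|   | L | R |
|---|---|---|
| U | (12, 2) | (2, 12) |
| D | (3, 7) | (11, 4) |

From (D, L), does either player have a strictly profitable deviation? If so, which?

Anna

Anna at (D, L) earns 3; deviating to U yields 12 — a strict improvement.
Ben earns 7; deviating to R yields 4 — not better.
Only Anna has a strictly profitable deviation.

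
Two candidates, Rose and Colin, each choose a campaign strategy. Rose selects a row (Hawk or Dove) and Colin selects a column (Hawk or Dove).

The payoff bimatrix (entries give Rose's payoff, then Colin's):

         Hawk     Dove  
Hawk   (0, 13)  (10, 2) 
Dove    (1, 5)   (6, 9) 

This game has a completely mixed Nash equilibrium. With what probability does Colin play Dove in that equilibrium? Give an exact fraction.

Let q be the probability that Colin plays Hawk. In a completely mixed equilibrium, Rose must be indifferent between Hawk and Dove.
Rose's expected payoff from Hawk is 10(1−q); from Dove it is q + 6(1−q).
Setting these equal: −10q + 10 = −5q + 6, so q = 4/5.
Therefore Colin plays Dove with probability 1 − 4/5 = 1/5.

1/5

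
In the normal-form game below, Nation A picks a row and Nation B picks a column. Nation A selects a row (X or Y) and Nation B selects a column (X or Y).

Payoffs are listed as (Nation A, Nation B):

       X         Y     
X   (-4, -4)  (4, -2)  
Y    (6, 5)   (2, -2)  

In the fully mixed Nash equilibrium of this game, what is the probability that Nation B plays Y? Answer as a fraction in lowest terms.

5/6

Let c be the probability that Nation B plays X. In a completely mixed equilibrium, Nation A must be indifferent between X and Y.
Nation A's expected payoff from X is −4c + 4(1−c); from Y it is 6c + 2(1−c).
Setting these equal: −8c + 4 = 4c + 2, so c = 1/6.
Therefore Nation B plays Y with probability 1 − 1/6 = 5/6.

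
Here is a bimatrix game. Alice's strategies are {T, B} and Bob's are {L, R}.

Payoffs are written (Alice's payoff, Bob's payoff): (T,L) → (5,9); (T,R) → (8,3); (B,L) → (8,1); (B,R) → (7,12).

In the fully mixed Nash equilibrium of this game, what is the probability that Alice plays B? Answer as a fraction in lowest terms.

6/17

Let x be the probability that Alice plays T. In a completely mixed equilibrium, Bob must be indifferent between L and R.
Bob's expected payoff from L is 9x + (1−x); from R it is 3x + 12(1−x).
Setting these equal: 8x + 1 = −9x + 12, so x = 11/17.
Therefore Alice plays B with probability 1 − 11/17 = 6/17.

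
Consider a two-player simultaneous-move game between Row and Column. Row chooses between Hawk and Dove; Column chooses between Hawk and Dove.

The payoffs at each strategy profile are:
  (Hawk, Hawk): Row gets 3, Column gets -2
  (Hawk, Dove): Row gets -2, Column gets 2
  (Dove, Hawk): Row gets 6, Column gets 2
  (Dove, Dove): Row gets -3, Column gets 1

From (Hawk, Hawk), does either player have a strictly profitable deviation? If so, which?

Both

Row at (Hawk, Hawk) earns 3; deviating to Dove yields 6 — a strict improvement.
Column earns -2; deviating to Dove yields 2 — a strict improvement.
Both Row and Column have strictly profitable deviations.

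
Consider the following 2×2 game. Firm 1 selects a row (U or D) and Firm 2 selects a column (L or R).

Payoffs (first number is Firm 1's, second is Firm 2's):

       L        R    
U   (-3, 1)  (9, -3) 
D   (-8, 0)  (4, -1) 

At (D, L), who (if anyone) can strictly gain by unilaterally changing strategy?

Firm 1 at (D, L) earns -8; deviating to U yields -3 — a strict improvement.
Firm 2 earns 0; deviating to R yields -1 — not better.
Only Firm 1 has a strictly profitable deviation.

Firm 1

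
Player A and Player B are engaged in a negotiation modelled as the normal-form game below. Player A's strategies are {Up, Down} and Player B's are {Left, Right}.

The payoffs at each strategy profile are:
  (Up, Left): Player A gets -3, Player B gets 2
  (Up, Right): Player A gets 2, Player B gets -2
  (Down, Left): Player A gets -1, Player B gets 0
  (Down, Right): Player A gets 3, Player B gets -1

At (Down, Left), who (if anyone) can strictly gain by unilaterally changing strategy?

Neither

Player A at (Down, Left) earns -1; deviating to Up yields -3 — not better.
Player B earns 0; deviating to Right yields -1 — not better.
Neither player can strictly improve; the profile is a Nash equilibrium.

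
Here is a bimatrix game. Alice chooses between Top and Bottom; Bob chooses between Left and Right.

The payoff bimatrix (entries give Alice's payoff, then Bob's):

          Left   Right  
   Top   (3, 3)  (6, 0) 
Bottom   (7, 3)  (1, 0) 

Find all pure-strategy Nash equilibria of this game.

(Top, Left): Alice prefers Bottom (7 > 3) — not an equilibrium.
(Top, Right): Bob prefers Left (3 > 0) — not an equilibrium.
(Bottom, Left): Alice gets 7 ≥ 3 from Top, and Bob gets 3 ≥ 0 from Right — Nash equilibrium.
(Bottom, Right): Alice prefers Top (6 > 1); Bob prefers Left (3 > 0) — not an equilibrium.

(Bottom, Left)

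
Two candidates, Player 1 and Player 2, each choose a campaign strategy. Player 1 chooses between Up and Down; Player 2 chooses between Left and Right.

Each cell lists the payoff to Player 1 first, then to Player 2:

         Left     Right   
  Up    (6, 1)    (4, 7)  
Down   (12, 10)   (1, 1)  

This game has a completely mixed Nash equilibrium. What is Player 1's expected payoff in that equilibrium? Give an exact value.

First find y, the probability Player 2 plays Left, from Player 1's indifference between Up and Down: 6y + 4(1−y) = 12y + (1−y), giving y = 1/3.
Since Player 1 is indifferent in equilibrium, Player 1's expected payoff equals the payoff from either row against (1/3, 2/3). Using Up: 6(1/3) + 4(2/3) = 14/3.

14/3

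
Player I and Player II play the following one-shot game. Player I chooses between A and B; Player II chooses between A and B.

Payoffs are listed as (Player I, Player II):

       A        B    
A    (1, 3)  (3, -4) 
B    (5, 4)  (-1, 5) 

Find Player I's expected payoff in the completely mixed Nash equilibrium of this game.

2

First find y, the probability Player II plays A, from Player I's indifference between A and B: y + 3(1−y) = 5y − (1−y), giving y = 1/2.
Since Player I is indifferent in equilibrium, Player I's expected payoff equals the payoff from either row against (1/2, 1/2). Using A: (1/2) + 3(1/2) = 2.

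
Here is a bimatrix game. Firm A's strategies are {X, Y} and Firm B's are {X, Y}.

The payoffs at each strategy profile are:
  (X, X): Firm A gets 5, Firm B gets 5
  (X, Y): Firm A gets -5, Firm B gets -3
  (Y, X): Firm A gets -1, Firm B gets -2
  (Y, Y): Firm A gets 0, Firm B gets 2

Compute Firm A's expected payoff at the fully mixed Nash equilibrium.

First find q, the probability Firm B plays X, from Firm A's indifference between X and Y: 5q − 5(1−q) = −q, giving q = 5/11.
Since Firm A is indifferent in equilibrium, Firm A's expected payoff equals the payoff from either row against (5/11, 6/11). Using X: 5(5/11) − 5(6/11) = -5/11.

-5/11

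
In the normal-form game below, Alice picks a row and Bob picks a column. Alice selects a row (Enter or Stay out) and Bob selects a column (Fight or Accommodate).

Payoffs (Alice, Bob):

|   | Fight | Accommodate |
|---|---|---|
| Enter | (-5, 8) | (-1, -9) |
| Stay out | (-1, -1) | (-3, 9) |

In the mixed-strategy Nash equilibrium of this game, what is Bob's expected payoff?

First find x, the probability Alice plays Enter, from Bob's indifference between Fight and Accommodate: 8x − (1−x) = −9x + 9(1−x), giving x = 10/27.
Since Bob is indifferent in equilibrium, Bob's expected payoff equals the payoff from either column against (10/27, 17/27). Using Fight: 8(10/27) − (17/27) = 7/3.

7/3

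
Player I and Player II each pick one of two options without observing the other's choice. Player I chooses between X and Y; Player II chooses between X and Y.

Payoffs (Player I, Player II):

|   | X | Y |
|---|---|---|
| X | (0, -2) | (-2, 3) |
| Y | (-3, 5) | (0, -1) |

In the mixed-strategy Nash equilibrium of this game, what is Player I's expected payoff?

First find q, the probability Player II plays X, from Player I's indifference between X and Y: −2(1−q) = −3q, giving q = 2/5.
Since Player I is indifferent in equilibrium, Player I's expected payoff equals the payoff from either row against (2/5, 3/5). Using X: −2(3/5) = -6/5.

-6/5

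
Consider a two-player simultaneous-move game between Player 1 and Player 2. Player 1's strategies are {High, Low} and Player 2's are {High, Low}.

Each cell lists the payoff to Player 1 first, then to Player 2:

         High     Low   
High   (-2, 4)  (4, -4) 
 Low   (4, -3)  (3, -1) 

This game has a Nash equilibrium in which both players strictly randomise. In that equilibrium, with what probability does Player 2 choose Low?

6/7

Let q be the probability that Player 2 plays High. In a completely mixed equilibrium, Player 1 must be indifferent between High and Low.
Player 1's expected payoff from High is −2q + 4(1−q); from Low it is 4q + 3(1−q).
Setting these equal: −6q + 4 = q + 3, so q = 1/7.
Therefore Player 2 plays Low with probability 1 − 1/7 = 6/7.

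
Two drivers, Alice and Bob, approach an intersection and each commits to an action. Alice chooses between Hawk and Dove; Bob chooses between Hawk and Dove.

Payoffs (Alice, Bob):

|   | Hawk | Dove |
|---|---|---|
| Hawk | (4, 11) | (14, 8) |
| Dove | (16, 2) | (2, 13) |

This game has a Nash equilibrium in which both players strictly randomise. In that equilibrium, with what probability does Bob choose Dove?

Let q be the probability that Bob plays Hawk. In a completely mixed equilibrium, Alice must be indifferent between Hawk and Dove.
Alice's expected payoff from Hawk is 4q + 14(1−q); from Dove it is 16q + 2(1−q).
Setting these equal: −10q + 14 = 14q + 2, so q = 1/2.
Therefore Bob plays Dove with probability 1 − 1/2 = 1/2.

1/2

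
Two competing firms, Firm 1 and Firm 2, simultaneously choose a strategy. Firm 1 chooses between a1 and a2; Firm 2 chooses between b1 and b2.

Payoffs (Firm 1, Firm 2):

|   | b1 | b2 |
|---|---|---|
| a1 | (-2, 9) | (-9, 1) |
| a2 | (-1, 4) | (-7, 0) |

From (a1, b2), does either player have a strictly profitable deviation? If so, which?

Both

Firm 1 at (a1, b2) earns -9; deviating to a2 yields -7 — a strict improvement.
Firm 2 earns 1; deviating to b1 yields 9 — a strict improvement.
Both Firm 1 and Firm 2 have strictly profitable deviations.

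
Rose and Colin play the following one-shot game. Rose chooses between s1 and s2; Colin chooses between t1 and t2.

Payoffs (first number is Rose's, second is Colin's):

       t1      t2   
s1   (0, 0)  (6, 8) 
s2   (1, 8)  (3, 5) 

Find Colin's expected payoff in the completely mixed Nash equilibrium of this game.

First find x, the probability Rose plays s1, from Colin's indifference between t1 and t2: 8(1−x) = 8x + 5(1−x), giving x = 3/11.
Since Colin is indifferent in equilibrium, Colin's expected payoff equals the payoff from either column against (3/11, 8/11). Using t1: 8(8/11) = 64/11.

64/11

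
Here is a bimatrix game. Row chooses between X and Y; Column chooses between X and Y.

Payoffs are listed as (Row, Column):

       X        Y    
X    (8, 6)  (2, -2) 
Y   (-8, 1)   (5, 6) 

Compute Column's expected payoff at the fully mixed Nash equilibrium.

38/13

First find p, the probability Row plays X, from Column's indifference between X and Y: 6p + (1−p) = −2p + 6(1−p), giving p = 5/13.
Since Column is indifferent in equilibrium, Column's expected payoff equals the payoff from either column against (5/13, 8/13). Using X: 6(5/13) + (8/13) = 38/13.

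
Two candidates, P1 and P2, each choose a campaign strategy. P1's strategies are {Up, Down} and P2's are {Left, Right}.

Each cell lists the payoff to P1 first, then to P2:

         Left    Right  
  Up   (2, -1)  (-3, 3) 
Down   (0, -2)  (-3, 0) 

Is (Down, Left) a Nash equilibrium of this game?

At (Down, Left), P1 earns 0; switching to Up would give 2, so P1 would deviate.
P2 earns -2; switching to Right would give 0, so P2 would deviate.
Since at least one player can profitably deviate, this is not a Nash equilibrium.

No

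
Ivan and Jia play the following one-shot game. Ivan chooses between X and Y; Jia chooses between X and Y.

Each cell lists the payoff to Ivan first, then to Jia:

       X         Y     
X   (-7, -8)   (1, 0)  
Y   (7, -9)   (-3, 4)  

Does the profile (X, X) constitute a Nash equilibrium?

No

At (X, X), Ivan earns -7; switching to Y would give 7, so Ivan would deviate.
Jia earns -8; switching to Y would give 0, so Jia would deviate.
Since at least one player can profitably deviate, this is not a Nash equilibrium.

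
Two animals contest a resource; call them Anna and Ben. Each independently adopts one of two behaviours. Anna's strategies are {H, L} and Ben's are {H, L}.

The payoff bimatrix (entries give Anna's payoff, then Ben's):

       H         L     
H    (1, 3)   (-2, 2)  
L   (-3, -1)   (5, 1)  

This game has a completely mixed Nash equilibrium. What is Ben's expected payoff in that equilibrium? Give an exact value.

First find x, the probability Anna plays H, from Ben's indifference between H and L: 3x − (1−x) = 2x + (1−x), giving x = 2/3.
Since Ben is indifferent in equilibrium, Ben's expected payoff equals the payoff from either column against (2/3, 1/3). Using H: 3(2/3) − (1/3) = 5/3.

5/3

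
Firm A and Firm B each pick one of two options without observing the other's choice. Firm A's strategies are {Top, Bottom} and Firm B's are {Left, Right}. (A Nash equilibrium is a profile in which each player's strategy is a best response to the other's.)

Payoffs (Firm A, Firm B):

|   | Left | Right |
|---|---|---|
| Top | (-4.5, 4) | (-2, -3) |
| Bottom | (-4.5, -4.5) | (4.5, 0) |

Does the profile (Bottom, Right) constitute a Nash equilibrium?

Yes

At (Bottom, Right), Firm A earns 4.5; switching to Top would give -2, so Firm A has no profitable deviation.
Firm B earns 0; switching to Left would give -4.5, so Firm B has no profitable deviation.
Neither player can gain by a unilateral deviation, so this profile is a Nash equilibrium.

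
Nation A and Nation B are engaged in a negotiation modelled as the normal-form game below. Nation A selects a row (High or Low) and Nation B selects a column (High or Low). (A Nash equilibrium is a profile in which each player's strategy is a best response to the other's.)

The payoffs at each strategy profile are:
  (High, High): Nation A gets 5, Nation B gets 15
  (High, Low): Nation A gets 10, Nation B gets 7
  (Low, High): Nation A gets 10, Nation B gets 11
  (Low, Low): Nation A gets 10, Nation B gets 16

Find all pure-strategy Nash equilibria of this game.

(Low, Low)

(High, High): Nation A prefers Low (10 > 5) — not an equilibrium.
(High, Low): Nation B prefers High (15 > 7) — not an equilibrium.
(Low, High): Nation B prefers Low (16 > 11) — not an equilibrium.
(Low, Low): Nation A gets 10 ≥ 10 from High, and Nation B gets 16 ≥ 11 from High — Nash equilibrium.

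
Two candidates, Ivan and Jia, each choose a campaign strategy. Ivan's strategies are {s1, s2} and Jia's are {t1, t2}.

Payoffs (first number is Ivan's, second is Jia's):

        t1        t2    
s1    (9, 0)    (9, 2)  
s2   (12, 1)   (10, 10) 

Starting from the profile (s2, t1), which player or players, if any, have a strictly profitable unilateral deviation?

Jia

Ivan at (s2, t1) earns 12; deviating to s1 yields 9 — not better.
Jia earns 1; deviating to t2 yields 10 — a strict improvement.
Only Jia has a strictly profitable deviation.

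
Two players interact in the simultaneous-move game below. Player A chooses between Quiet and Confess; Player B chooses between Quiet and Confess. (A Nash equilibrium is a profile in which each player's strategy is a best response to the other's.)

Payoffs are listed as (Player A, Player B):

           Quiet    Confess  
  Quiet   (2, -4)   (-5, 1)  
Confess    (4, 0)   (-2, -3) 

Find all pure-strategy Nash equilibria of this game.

(Confess, Quiet)

(Quiet, Quiet): Player A prefers Confess (4 > 2); Player B prefers Confess (1 > -4) — not an equilibrium.
(Quiet, Confess): Player A prefers Confess (-2 > -5) — not an equilibrium.
(Confess, Quiet): Player A gets 4 ≥ 2 from Quiet, and Player B gets 0 ≥ -3 from Confess — Nash equilibrium.
(Confess, Confess): Player B prefers Quiet (0 > -3) — not an equilibrium.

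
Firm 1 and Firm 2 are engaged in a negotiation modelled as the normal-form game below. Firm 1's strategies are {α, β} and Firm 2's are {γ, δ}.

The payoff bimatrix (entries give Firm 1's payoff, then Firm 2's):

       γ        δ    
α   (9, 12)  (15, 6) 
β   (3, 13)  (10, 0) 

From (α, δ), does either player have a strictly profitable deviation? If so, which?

Firm 1 at (α, δ) earns 15; deviating to β yields 10 — not better.
Firm 2 earns 6; deviating to γ yields 12 — a strict improvement.
Only Firm 2 has a strictly profitable deviation.

Firm 2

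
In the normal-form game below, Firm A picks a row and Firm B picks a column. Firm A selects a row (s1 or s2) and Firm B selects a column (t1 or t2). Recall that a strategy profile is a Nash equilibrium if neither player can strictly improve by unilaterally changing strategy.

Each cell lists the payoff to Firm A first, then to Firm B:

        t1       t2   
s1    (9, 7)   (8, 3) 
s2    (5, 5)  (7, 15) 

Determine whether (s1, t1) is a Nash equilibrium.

Yes

At (s1, t1), Firm A earns 9; switching to s2 would give 5, so Firm A has no profitable deviation.
Firm B earns 7; switching to t2 would give 3, so Firm B has no profitable deviation.
Neither player can gain by a unilateral deviation, so this profile is a Nash equilibrium.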